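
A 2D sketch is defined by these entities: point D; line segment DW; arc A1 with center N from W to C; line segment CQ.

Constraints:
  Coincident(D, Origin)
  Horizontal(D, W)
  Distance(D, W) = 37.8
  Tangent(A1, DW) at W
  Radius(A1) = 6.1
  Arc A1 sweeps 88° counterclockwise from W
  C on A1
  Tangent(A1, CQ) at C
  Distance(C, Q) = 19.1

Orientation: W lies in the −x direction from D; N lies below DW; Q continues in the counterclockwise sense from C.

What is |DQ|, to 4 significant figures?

51.08

On A1, W sits at bearing 90° from N; an 88° counterclockwise sweep puts C at bearing 178°, so C = N + 6.1·(cos 178°, sin 178°) = (-43.90, -5.887). The tangent condition forces NC to be normal to CQ, so CQ runs along (−sin 178°, cos 178°); with |CQ| = 19.1, Q = (-44.56, -24.98). Then |DQ| = |Q − D| = 51.08.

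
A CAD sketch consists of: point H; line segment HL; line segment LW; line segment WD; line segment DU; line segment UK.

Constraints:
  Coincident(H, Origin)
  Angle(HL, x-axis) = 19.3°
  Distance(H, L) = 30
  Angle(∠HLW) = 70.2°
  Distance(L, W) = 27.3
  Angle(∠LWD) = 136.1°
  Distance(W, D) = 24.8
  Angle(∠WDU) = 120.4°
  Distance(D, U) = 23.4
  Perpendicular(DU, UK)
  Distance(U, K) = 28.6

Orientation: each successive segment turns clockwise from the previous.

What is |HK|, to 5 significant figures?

5.3368

H is at the origin; HL runs at 19.3° with length 30.0, so L = (28.314, 9.9154). ∠HLW = 70.2° gives LW at -90.500° from the x-axis; with |LW| = 27.3, W = (28.076, -17.384). ∠LWD = 136.1° gives WD at -134.40° from the x-axis; with |WD| = 24.8, D = (10.724, -35.102). ∠WDU = 120.4° gives DU at 166.00° from the x-axis; with |DU| = 23.4, U = (-11.981, -29.441). The perpendicularity gives UK at right angles to DU, so UK runs at 76.000°; with |UK| = 28.6, K = (-5.0618, -1.6910). Then |HK| = |K − H| = 5.3368.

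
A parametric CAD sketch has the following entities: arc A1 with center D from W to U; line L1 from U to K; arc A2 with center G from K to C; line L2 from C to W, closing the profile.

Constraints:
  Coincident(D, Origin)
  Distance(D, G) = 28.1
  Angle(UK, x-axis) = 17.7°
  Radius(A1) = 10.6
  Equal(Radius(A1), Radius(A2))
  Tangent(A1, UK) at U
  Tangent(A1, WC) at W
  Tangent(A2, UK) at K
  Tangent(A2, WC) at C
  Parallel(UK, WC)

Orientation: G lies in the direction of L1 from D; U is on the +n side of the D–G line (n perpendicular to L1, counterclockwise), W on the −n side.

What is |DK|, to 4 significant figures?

30.03

The slot axis is L1's direction at 17.7°, so u = (cos 17.7°, sin 17.7°) = (0.9527, 0.3040) and n = (−sin 17.7°, cos 17.7°) = (-0.3040, 0.9527). D is at the origin and G lies 28.1 along u from D, so G = 28.1·u = (26.77, 8.543). Tangency of A1 to both parallel lines with radius 10.6 puts U and W at D ± 10.6·n: U = (-3.223, 10.10), W = (3.223, -10.10). Equal radii place K and C the same way about G: K = G + 10.6·n = (23.55, 18.64), C = G − 10.6·n = (29.99, -1.555). Then |DK| = |K − D| = 30.03.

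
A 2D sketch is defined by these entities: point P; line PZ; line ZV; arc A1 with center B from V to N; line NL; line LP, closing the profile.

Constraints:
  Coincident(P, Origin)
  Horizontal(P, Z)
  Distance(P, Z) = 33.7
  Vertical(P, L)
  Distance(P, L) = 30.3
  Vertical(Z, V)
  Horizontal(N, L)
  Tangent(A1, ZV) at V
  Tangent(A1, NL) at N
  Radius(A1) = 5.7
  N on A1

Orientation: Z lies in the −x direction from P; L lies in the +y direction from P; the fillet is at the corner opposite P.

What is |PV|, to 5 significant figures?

41.723

P is at the origin; PZ is horizontal with |PZ| = 33.7 and Z on the −x side, so Z = (-33.700, 0.0000). P and L share the same x with |PL| = 30.3 and L on the +y side, so L = (0.0000, 30.300). The virtual corner opposite P is at (-33.700, 30.300). Since A1 is tangent to ZV there, BV ⟂ ZV and tangency of A1 to NL means the radius BN is perpendicular to NL, with radius 5.7, so the center B sits 5.7 in from both sides at B = (-28.000, 24.600). That places the tangent points at V = (-33.700, 24.600) on ZV and N = (-28.000, 30.300) on NL. Then |PV| = |V − P| = 41.723.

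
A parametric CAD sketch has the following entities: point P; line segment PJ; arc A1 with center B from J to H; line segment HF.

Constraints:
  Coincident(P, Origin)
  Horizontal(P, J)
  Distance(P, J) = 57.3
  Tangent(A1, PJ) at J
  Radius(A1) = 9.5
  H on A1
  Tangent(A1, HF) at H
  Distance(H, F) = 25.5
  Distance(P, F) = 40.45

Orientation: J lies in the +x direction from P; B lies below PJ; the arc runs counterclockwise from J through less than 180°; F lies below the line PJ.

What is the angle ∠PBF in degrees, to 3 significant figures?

38.4°

Checks: P.y = 0.00, J.y = 0.00 ✓; |BH| = 9.500 ✓; ∠(BH, HF) = 90.00° ✓; |HF| = 25.50 ✓; |PF| = 40.45 ✓.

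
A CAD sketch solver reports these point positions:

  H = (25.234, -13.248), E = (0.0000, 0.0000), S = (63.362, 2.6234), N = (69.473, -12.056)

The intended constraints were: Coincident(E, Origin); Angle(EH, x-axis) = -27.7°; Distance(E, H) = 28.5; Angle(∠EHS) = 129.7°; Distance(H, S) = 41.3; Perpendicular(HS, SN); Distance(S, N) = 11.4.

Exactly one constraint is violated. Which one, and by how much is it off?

Distance(S, N) = 11.4 — off by 4.50.

E = (0.00, 0.00) ✓; EH at -27.70° ✓; |EH| = 28.50 ✓; ∠EHS = 129.7° ✓; |HS| = 41.30 ✓; ∠(HS, SN) = 90.00° ✓; |SN| = 15.90 ✗.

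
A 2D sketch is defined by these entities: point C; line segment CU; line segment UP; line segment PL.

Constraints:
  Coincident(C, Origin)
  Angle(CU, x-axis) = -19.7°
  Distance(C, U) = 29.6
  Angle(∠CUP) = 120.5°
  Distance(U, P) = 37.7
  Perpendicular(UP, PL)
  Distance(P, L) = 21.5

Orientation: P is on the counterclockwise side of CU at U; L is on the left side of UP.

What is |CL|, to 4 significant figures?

52.87

∠CUP = 120.5°, so UP runs at -19.7° + (180° − 120.5°) = 39.80° from the x-axis; with |UP| = 37.7, P = U + 37.7·(cos 39.80°, sin 39.80°) = (56.83, 14.15). The perpendicularity gives PL at right angles to UP; with |PL| = 21.5 on the left of UP, L = P + 21.5·(-0.6401, 0.7683) = (43.07, 30.67). Then |CL| = |L − C| = 52.87.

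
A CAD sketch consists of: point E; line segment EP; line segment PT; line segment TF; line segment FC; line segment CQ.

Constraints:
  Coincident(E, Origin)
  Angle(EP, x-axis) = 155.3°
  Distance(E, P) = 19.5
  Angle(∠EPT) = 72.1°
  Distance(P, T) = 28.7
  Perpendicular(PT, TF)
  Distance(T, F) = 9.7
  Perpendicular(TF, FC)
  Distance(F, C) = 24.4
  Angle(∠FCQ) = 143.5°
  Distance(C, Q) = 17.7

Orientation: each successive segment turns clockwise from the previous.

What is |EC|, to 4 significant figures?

9.017

PT ⟂ TF, so TF runs at -42.60°; with |TF| = 9.7, F = (8.851, 22.71). The perpendicularity gives FC at right angles to TF, so FC runs at -132.6°; with |FC| = 24.4, C = (-7.665, 4.748). Then |EC| = |C − E| = 9.017.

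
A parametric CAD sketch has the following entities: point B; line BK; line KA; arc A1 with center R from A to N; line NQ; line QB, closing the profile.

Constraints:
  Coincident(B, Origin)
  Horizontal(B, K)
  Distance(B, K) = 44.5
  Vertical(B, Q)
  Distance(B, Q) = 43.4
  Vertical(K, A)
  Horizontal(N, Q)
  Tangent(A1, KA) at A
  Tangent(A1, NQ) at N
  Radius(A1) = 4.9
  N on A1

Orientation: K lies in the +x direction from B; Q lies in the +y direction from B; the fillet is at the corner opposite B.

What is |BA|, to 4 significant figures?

58.84

The virtual corner opposite B is at (44.50, 43.40). The tangent condition forces RA to be normal to KA and tangency of A1 to NQ means the radius RN is perpendicular to NQ, with radius 4.9, so the center R sits 4.9 in from both sides at R = (39.60, 38.50). That places the tangent points at A = (44.50, 38.50) on KA and N = (39.60, 43.40) on NQ. Then |BA| = |A − B| = 58.84.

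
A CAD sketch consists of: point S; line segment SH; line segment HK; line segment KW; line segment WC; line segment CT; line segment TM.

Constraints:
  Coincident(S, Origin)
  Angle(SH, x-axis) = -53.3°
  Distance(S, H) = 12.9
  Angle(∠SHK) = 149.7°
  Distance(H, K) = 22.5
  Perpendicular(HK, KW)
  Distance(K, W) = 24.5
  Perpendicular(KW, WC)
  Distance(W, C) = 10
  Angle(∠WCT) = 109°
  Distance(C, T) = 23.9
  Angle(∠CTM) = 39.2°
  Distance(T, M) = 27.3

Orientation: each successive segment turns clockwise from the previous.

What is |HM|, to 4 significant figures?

32.32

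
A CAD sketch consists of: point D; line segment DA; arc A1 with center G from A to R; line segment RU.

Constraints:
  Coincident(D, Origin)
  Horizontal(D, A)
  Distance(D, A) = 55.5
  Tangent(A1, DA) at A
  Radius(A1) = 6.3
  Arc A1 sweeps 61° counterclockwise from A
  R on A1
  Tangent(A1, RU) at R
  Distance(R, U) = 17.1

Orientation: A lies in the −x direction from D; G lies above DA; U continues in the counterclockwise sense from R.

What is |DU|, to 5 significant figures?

45.499

D is at the origin; D and A share the same y with |DA| = 55.5 and A on the −x side, so A = (-55.500, 0.0000). A1 meets DA tangentially, so GA is at right angles to DA, so G = A + (0, 6.3) = (-55.500, 6.3000). On A1, A sits at bearing -90° from G; a 61° counterclockwise sweep puts R at bearing -29°, so R = G + 6.3·(cos -29°, sin -29°) = (-49.990, 3.2457). Tangency of A1 to RU means the radius GR is perpendicular to RU, so RU runs along (−sin -29°, cos -29°); with |RU| = 17.1, U = (-41.700, 18.202). Then |DU| = |U − D| = 45.499.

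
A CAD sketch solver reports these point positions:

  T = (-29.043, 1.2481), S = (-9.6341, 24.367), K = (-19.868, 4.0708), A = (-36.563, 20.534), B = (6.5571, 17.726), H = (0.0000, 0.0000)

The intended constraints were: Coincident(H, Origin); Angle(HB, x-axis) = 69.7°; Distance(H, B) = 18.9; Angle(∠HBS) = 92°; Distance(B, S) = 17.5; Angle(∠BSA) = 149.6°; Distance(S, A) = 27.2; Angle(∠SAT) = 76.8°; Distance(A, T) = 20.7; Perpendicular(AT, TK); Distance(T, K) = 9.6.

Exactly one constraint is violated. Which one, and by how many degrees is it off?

Perpendicular(AT, TK) — off by 4.20°.

H = (0.00, 0.00) ✓; HB at 69.70° ✓; |HB| = 18.90 ✓; ∠HBS = 92.00° ✓; |BS| = 17.50 ✓; ∠BSA = 149.6° ✓; |SA| = 27.20 ✓; ∠SAT = 76.80° ✓; |AT| = 20.70 ✓; ∠(AT, TK) = 85.80° ✗; |TK| = 9.599 ✓.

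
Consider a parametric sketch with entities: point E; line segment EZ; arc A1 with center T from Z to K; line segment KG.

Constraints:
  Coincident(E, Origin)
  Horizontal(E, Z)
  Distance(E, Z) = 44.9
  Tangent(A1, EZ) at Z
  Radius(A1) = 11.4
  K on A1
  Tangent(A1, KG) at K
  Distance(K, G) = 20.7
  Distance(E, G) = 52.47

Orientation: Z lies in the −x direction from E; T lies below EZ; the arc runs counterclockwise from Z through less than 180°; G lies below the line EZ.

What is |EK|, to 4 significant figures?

56.68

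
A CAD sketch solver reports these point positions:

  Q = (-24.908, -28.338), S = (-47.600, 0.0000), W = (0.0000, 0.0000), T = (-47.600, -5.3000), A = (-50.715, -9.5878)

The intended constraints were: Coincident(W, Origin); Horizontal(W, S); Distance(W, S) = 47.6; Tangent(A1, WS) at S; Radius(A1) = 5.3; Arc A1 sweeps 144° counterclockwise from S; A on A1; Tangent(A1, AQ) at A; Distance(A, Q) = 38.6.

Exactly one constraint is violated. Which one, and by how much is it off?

Distance(A, Q) = 38.6 — off by 6.70.

W = (0.00, 0.00) ✓; W.y = 0.00, S.y = 0.00 ✓; |WS| = 47.60 ✓; ∠(TS, SW) = 90.00° ✓; |TS| = 5.300 ✓; bearing(T→A) − bearing(T→S) = 144.0° ✓; |TA| = 5.300 ✓; ∠(TA, AQ) = 90.00° ✓; |AQ| = 31.90 ✗.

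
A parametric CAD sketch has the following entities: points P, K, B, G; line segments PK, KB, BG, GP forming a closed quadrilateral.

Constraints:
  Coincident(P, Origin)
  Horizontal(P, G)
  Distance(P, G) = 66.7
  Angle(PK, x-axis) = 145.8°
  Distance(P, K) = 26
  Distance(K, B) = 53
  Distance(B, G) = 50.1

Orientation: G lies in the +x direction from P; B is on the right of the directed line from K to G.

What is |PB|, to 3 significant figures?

27.1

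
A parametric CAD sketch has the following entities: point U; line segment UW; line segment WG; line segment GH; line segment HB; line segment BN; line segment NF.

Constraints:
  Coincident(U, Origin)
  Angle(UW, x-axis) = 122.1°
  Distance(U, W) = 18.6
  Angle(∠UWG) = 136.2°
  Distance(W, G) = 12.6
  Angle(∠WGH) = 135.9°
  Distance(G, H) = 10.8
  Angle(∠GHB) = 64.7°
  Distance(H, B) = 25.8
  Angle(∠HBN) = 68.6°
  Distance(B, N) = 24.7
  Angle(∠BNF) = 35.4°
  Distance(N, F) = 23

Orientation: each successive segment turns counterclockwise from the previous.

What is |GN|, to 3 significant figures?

18.0

U is at the origin; UW runs at 122.1° with length 18.6, so W = (-9.88, 15.8). ∠UWG = 136.2° gives WG at 166° from the x-axis; with |WG| = 12.6, G = (-22.1, 18.8). ∠WGH = 135.9° gives GH at -150° from the x-axis; with |GH| = 10.8, H = (-31.5, 13.4). ∠GHB = 64.7° gives HB at -34.7° from the x-axis; with |HB| = 25.8, B = (-10.2, -1.26). ∠HBN = 68.6° gives BN at 76.7° from the x-axis; with |BN| = 24.7, N = (-4.56, 22.8). Then |GN| = |N − G| = 18.0.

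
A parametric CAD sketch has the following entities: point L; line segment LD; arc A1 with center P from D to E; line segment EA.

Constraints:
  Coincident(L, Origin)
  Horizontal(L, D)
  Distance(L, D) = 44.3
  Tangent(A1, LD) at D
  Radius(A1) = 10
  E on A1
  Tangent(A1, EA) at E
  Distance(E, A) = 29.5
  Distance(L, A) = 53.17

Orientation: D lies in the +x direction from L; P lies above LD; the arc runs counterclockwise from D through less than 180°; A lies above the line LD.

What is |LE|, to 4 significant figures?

54.77

L is at the origin; L and D share the same y with |LD| = 44.3 and D on the +x side, so D = (44.30, 0.000). Since A1 is tangent to LD there, PD ⟂ LD, so P = D + (0, 10) = (44.30, 10.00). Since PE ⟂ EA (tangency), |PA| = √(10.0² + 29.5²) = 31.15 regardless of where E sits on A1. So A lies on both circle(L, 53.17) and circle(P, 31.15); the above-LD intersection is A = (35.25, 39.81). E is the foot of the tangent from A: E = (52.43, 15.82).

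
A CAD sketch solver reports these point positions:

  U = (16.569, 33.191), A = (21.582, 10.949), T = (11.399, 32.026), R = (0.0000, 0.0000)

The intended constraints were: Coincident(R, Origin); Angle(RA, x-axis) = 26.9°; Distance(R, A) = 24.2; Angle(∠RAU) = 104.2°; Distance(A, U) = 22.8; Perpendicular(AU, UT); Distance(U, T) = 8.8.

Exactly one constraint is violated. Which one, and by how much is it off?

Distance(U, T) = 8.8 — off by 3.50.

R = (0.00, 0.00) ✓; RA at 26.90° ✓; |RA| = 24.20 ✓; ∠RAU = 104.2° ✓; |AU| = 22.80 ✓; ∠(AU, UT) = 90.00° ✓; |UT| = 5.300 ✗.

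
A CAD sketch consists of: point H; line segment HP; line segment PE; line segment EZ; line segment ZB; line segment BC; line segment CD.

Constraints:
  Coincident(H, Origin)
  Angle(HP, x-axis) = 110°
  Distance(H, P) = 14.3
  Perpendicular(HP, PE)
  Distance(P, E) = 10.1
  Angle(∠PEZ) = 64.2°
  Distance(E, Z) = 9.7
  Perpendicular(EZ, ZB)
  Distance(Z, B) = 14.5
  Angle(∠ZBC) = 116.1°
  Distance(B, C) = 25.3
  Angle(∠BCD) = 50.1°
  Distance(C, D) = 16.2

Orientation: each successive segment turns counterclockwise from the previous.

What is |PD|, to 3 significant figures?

13.6

H is at the origin; HP runs at 110.0° with length 14.3, so P = (-4.89, 13.4). The perpendicularity gives PE at right angles to HP, so PE runs at -160°; with |PE| = 10.1, E = (-14.4, 9.98). ∠PEZ = 64.2° gives EZ at -44.2° from the x-axis; with |EZ| = 9.7, Z = (-7.43, 3.22). EZ is perpendicular to ZB, so ZB runs at 45.8°; with |ZB| = 14.5, B = (2.68, 13.6). ∠ZBC = 116.1° gives BC at 110° from the x-axis; with |BC| = 25.3, C = (-5.85, 37.4). ∠BCD = 50.1° gives CD at -120° from the x-axis; with |CD| = 16.2, D = (-14.0, 23.5). Then |PD| = |D − P| = 13.6.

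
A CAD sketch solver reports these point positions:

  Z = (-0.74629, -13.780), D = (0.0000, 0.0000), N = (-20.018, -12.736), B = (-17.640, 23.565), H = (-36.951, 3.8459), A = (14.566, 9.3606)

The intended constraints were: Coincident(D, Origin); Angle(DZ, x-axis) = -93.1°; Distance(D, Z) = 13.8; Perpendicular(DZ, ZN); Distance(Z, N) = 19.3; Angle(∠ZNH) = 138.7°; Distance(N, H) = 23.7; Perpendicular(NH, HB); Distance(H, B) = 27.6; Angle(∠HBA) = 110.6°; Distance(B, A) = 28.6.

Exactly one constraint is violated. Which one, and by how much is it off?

Distance(B, A) = 28.6 — off by 6.60.

D = (0.00, 0.00) ✓; DZ at -93.10° ✓; |DZ| = 13.80 ✓; ∠(DZ, ZN) = 90.00° ✓; |ZN| = 19.30 ✓; ∠ZNH = 138.7° ✓; |NH| = 23.70 ✓; ∠(NH, HB) = 90.00° ✓; |HB| = 27.60 ✓; ∠HBA = 110.6° ✓; |BA| = 35.20 ✗.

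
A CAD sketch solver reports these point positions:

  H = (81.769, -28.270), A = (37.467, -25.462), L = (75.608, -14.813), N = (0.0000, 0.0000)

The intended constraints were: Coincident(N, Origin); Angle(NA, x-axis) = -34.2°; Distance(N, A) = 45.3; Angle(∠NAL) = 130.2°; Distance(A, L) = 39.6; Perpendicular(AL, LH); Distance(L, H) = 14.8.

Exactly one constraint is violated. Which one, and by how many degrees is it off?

Perpendicular(AL, LH) — off by 9.00°.

N = (0.00, 0.00) ✓; NA at -34.20° ✓; |NA| = 45.30 ✓; ∠NAL = 130.2° ✓; |AL| = 39.60 ✓; ∠(AL, LH) = 81.00° ✗; |LH| = 14.80 ✓.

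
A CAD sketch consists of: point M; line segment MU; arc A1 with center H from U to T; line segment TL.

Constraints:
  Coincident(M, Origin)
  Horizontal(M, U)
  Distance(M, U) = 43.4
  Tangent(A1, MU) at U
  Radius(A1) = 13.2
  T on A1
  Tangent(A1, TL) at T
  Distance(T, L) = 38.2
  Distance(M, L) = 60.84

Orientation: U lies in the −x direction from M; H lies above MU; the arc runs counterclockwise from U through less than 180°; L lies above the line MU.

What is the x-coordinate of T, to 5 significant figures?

-30.211

Checks: ∠(HU, UM) = 90.00° ✓; |HT| = 13.20 ✓; ∠(HT, TL) = 90.00° ✓; |TL| = 38.20 ✓; |ML| = 60.84 ✓.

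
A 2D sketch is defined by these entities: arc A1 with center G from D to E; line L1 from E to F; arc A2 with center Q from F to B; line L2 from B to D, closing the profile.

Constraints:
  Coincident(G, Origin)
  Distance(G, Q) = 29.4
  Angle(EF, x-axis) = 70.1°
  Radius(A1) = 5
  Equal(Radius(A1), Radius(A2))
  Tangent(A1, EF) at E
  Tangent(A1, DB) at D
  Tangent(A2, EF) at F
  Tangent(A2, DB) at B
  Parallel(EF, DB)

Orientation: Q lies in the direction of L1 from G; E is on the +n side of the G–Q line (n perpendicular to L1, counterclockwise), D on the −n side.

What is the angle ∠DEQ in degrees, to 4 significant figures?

80.35°

G is at the origin and Q lies 29.4 along u from G, so Q = 29.4·u = (10.01, 27.64). Tangency of A1 to both parallel lines with radius 5.0 puts E and D at G ± 5.0·n: E = (-4.701, 1.702), D = (4.701, -1.702). Then cos ∠DEQ = ED·EQ / (|ED||EQ|), giving 80.35°.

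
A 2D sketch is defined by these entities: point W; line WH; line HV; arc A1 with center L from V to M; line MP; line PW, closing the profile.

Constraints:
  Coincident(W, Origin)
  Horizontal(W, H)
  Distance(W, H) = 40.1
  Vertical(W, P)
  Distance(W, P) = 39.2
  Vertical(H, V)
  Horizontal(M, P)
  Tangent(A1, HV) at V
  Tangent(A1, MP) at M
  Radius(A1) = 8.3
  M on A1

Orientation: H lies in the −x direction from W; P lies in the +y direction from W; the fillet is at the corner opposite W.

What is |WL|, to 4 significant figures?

44.34

WP is vertical with |WP| = 39.2 and P on the +y side, so P = (0.000, 39.20). The virtual corner opposite W is at (-40.10, 39.20). A1 meets HV tangentially, so LV is at right angles to HV and A1 meets MP tangentially, so LM is at right angles to MP, with radius 8.3, so the center L sits 8.3 in from both sides at L = (-31.80, 30.90). Then |WL| = |L − W| = 44.34.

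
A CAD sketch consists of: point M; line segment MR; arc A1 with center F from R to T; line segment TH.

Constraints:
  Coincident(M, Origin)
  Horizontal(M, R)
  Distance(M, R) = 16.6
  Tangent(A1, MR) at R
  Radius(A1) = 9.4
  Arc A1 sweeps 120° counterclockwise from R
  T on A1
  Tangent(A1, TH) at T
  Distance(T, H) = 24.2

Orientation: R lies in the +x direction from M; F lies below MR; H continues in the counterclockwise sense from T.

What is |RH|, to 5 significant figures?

35.281

M is at the origin; MR is horizontal with |MR| = 16.6 and R on the +x side, so R = (16.600, 0.0000). Tangency of A1 to MR means the radius FR is perpendicular to MR, so F = R + (0, -9.4) = (16.600, -9.4000). On A1, R sits at bearing 90° from F; a 120° counterclockwise sweep puts T at bearing 210°, so T = F + 9.4·(cos 210°, sin 210°) = (8.4594, -14.100). The tangent condition forces FT to be normal to TH, so TH runs along (−sin 210°, cos 210°); with |TH| = 24.2, H = (20.559, -35.058). Then |RH| = |H − R| = 35.281.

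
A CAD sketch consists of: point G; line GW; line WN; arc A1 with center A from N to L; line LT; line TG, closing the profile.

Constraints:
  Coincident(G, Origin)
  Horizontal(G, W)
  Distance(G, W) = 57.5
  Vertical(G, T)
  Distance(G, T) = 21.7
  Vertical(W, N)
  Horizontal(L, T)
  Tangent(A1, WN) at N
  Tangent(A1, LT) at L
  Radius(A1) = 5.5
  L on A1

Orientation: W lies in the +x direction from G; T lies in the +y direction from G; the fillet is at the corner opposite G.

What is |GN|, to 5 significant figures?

59.739

G is at the origin; G and W share the same y with |GW| = 57.5 and W on the +x side, so W = (57.500, 0.0000). GT is vertical with |GT| = 21.7 and T on the +y side, so T = (0.0000, 21.700). The virtual corner opposite G is at (57.500, 21.700). The tangent condition forces AN to be normal to WN and A1 meets LT tangentially, so AL is at right angles to LT, with radius 5.5, so the center A sits 5.5 in from both sides at A = (52.000, 16.200). That places the tangent points at N = (57.500, 16.200) on WN and L = (52.000, 21.700) on LT. Then |GN| = |N − G| = 59.739.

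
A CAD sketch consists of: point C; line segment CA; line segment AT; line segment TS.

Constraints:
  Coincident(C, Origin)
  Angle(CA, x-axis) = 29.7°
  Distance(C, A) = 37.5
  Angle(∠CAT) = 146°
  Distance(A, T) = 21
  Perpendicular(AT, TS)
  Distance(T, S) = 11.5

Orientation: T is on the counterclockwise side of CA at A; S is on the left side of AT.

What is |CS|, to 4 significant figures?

52.94

∠CAT = 146.0°, so AT runs at 29.7° + (180° − 146.0°) = 63.70° from the x-axis; with |AT| = 21.0, T = A + 21.0·(cos 63.70°, sin 63.70°) = (41.88, 37.41). AT is perpendicular to TS; with |TS| = 11.5 on the left of AT, S = T + 11.5·(-0.8965, 0.4431) = (31.57, 42.50). Then |CS| = |S − C| = 52.94.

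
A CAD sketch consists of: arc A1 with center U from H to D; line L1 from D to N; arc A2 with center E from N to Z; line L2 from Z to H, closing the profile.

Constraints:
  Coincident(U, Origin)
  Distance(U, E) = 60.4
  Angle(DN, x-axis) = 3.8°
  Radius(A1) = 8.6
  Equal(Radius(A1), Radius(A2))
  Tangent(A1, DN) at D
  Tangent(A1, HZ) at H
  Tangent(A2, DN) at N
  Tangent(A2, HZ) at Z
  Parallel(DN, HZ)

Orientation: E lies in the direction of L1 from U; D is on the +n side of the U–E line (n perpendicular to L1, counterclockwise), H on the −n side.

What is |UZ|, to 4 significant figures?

61.01

The slot axis is L1's direction at 3.8°, so u = (cos 3.8°, sin 3.8°) = (0.9978, 0.06627) and n = (−sin 3.8°, cos 3.8°) = (-0.06627, 0.9978). U is at the origin and E lies 60.4 along u from U, so E = 60.4·u = (60.27, 4.003). Tangency of A1 to both parallel lines with radius 8.6 puts D and H at U ± 8.6·n: D = (-0.5700, 8.581), H = (0.5700, -8.581). Equal radii place N and Z the same way about E: N = E + 8.6·n = (59.70, 12.58), Z = E − 8.6·n = (60.84, -4.578). Then |UZ| = |Z − U| = 61.01.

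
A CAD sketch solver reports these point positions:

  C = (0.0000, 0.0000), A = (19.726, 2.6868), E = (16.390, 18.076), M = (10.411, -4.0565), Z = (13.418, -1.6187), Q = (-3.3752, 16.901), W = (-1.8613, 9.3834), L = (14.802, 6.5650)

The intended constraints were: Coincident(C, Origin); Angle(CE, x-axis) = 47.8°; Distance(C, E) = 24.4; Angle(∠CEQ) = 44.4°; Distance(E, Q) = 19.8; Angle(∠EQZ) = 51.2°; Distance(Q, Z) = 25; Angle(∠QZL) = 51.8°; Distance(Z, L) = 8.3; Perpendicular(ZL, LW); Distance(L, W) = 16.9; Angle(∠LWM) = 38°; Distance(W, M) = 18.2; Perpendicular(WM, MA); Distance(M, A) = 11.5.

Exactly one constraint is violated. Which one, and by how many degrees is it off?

Perpendicular(WM, MA) — off by 6.50°.

C = (0.00, 0.00) ✓; CE at 47.80° ✓; |CE| = 24.40 ✓; ∠CEQ = 44.40° ✓; |EQ| = 19.80 ✓; ∠EQZ = 51.20° ✓; |QZ| = 25.00 ✓; ∠QZL = 51.80° ✓; |ZL| = 8.300 ✓; ∠(ZL, LW) = 90.00° ✓; |LW| = 16.90 ✓; ∠LWM = 38.00° ✓; |WM| = 18.20 ✓; ∠(WM, MA) = 83.50° ✗; |MA| = 11.50 ✓.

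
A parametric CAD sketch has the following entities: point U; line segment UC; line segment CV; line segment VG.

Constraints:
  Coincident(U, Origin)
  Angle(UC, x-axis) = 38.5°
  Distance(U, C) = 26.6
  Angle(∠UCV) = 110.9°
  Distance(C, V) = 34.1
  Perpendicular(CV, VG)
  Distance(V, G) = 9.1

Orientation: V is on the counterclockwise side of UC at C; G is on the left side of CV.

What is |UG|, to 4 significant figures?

46.35

∠UCV = 110.9°, so CV runs at 38.5° + (180° − 110.9°) = 107.6° from the x-axis; with |CV| = 34.1, V = C + 34.1·(cos 107.6°, sin 107.6°) = (10.51, 49.06). CV ⟂ VG; with |VG| = 9.1 on the left of CV, G = V + 9.1·(-0.9532, -0.3024) = (1.833, 46.31). Then |UG| = |G − U| = 46.35.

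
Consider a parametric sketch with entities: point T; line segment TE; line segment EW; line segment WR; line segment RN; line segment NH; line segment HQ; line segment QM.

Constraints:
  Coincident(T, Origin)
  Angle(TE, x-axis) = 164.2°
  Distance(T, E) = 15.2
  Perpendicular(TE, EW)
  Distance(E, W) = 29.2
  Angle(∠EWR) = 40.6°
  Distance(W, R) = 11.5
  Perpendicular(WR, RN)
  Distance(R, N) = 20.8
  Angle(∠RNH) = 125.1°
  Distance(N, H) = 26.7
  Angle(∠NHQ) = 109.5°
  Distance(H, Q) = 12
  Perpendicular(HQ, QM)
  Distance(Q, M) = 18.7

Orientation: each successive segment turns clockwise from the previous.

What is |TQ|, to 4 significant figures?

56.54

T is at the origin; TE runs at 164.2° with length 15.2, so E = (-14.63, 4.139). TE is perpendicular to EW, so EW runs at 74.20°; with |EW| = 29.2, W = (-6.675, 32.24). ∠EWR = 40.6° gives WR at -65.20° from the x-axis; with |WR| = 11.5, R = (-1.851, 21.80). WR is perpendicular to RN, so RN runs at -155.2°; with |RN| = 20.8, N = (-20.73, 13.07). ∠RNH = 125.1° gives NH at 149.9° from the x-axis; with |NH| = 26.7, H = (-43.83, 26.46). ∠NHQ = 109.5° gives HQ at 79.40° from the x-axis; with |HQ| = 12.0, Q = (-41.63, 38.26). Then |TQ| = |Q − T| = 56.54.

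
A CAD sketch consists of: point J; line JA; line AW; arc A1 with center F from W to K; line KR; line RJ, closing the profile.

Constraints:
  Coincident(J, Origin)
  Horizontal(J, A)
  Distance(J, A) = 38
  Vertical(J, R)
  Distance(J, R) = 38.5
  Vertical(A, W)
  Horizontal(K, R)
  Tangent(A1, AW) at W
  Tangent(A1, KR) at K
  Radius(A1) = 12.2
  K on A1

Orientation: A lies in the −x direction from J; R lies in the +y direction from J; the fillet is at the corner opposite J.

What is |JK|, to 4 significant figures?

46.35

J is at the origin; JA is horizontal with |JA| = 38.0 and A on the −x side, so A = (-38.00, 0.000). J and R share the same x with |JR| = 38.5 and R on the +y side, so R = (0.000, 38.50). The virtual corner opposite J is at (-38.00, 38.50). Since A1 is tangent to AW there, FW ⟂ AW and since A1 is tangent to KR there, FK ⟂ KR, with radius 12.2, so the center F sits 12.2 in from both sides at F = (-25.80, 26.30). That places the tangent points at W = (-38.00, 26.30) on AW and K = (-25.80, 38.50) on KR. Then |JK| = |K − J| = 46.35.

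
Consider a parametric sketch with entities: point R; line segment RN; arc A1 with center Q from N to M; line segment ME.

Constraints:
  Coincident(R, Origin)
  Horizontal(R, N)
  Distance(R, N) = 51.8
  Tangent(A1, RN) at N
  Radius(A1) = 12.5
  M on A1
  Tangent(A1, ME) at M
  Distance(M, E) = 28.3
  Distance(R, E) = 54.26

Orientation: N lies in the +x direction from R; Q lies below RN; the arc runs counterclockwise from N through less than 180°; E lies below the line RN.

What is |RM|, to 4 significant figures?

40.98

R is at the origin; R and N share the same y with |RN| = 51.8 and N on the +x side, so N = (51.80, 0.000). The tangent condition forces QN to be normal to RN, so Q = N + (0, -12.5) = (51.80, -12.50). Since QM ⟂ ME (tangency), |QE| = √(12.5² + 28.3²) = 30.94 regardless of where M sits on A1. So E lies on both circle(R, 54.26) and circle(Q, 30.94); the below-RN intersection is E = (37.01, -39.68). M is the foot of the tangent from E: M = (39.34, -11.47).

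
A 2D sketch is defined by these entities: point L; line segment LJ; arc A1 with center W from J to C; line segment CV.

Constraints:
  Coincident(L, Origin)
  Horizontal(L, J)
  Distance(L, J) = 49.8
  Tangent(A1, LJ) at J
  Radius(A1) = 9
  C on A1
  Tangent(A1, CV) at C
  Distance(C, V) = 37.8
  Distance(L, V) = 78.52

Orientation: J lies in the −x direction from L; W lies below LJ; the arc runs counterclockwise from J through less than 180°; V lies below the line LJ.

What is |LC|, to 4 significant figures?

59.20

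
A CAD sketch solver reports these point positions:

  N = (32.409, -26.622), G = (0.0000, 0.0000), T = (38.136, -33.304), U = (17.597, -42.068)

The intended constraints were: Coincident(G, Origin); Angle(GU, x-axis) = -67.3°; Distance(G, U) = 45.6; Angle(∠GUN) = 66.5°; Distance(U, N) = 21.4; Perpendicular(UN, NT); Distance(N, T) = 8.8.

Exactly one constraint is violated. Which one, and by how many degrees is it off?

Perpendicular(UN, NT) — off by 5.60°.

G = (0.00, 0.00) ✓; GU at -67.30° ✓; |GU| = 45.60 ✓; ∠GUN = 66.50° ✓; |UN| = 21.40 ✓; ∠(UN, NT) = 95.60° ✗; |NT| = 8.800 ✓.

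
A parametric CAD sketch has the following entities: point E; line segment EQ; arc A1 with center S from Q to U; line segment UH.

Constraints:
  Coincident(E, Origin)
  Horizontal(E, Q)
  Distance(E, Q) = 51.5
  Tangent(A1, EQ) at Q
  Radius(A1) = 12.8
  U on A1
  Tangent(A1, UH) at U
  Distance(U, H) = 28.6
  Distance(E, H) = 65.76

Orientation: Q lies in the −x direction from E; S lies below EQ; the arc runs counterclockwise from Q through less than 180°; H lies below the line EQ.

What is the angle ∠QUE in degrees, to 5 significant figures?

42.623°

E is at the origin; EQ is horizontal with |EQ| = 51.5 and Q on the −x side, so Q = (-51.500, 0.0000). A1 meets EQ tangentially, so SQ is at right angles to EQ, so S = Q + (0, -12.8) = (-51.500, -12.800). Since SU ⟂ UH (tangency), |SH| = √(12.8² + 28.6²) = 31.334 regardless of where U sits on A1. So H lies on both circle(E, 65.76) and circle(S, 31.334); the below-EQ intersection is H = (-48.852, -44.022). U is the foot of the tangent from H: U = (-62.700, -18.998).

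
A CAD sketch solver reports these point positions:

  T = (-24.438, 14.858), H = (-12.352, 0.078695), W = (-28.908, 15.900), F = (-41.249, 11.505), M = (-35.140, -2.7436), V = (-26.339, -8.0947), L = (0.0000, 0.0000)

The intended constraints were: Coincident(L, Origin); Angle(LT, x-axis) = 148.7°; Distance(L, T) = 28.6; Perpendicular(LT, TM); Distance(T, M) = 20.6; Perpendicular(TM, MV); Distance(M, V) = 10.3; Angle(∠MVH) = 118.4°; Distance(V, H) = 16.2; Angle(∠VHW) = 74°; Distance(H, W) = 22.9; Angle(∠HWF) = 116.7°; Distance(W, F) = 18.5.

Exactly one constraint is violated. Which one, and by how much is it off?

Distance(W, F) = 18.5 — off by 5.40.

L = (0.00, 0.00) ✓; LT at 148.7° ✓; |LT| = 28.60 ✓; ∠(LT, TM) = 90.00° ✓; |TM| = 20.60 ✓; ∠(TM, MV) = 90.00° ✓; |MV| = 10.30 ✓; ∠MVH = 118.4° ✓; |VH| = 16.20 ✓; ∠VHW = 74.00° ✓; |HW| = 22.90 ✓; ∠HWF = 116.7° ✓; |WF| = 13.10 ✗.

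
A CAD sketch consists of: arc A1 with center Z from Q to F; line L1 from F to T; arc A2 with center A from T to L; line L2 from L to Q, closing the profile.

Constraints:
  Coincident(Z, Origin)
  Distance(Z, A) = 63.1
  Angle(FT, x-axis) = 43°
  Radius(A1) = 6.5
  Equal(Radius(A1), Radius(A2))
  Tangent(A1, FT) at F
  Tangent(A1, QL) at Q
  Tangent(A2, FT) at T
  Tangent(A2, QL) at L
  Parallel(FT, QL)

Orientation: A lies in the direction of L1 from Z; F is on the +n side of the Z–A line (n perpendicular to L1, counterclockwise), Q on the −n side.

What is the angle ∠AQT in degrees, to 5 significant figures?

5.7600°

The slot axis is L1's direction at 43.0°, so u = (cos 43.0°, sin 43.0°) = (0.73135, 0.68200) and n = (−sin 43.0°, cos 43.0°) = (-0.68200, 0.73135). Z is at the origin and A lies 63.1 along u from Z, so A = 63.1·u = (46.148, 43.034). Tangency of A1 to both parallel lines with radius 6.5 puts F and Q at Z ± 6.5·n: F = (-4.4330, 4.7538), Q = (4.4330, -4.7538). Equal radii place T and L the same way about A: T = A + 6.5·n = (41.715, 47.788), L = A − 6.5·n = (50.581, 38.280). Then cos ∠AQT = QA·QT / (|QA||QT|), giving 5.7600°.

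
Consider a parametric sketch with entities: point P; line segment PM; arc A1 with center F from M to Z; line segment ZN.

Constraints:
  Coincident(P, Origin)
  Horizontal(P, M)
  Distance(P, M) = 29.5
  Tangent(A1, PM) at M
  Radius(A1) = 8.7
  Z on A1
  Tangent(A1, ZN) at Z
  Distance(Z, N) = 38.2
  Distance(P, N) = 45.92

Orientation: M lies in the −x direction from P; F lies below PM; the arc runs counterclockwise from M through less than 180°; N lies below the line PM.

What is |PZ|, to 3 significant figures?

39.0

Checks: |FZ| = 8.700 ✓; ∠(FZ, ZN) = 90.00° ✓; |ZN| = 38.20 ✓; |PN| = 45.92 ✓.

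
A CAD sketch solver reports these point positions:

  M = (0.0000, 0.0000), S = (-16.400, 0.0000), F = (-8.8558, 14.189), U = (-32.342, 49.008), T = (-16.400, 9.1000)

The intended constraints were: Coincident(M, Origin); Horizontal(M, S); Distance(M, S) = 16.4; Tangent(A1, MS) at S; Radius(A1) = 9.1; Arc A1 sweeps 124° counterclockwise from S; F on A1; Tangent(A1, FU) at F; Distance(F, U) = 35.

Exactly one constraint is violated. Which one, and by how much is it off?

Distance(F, U) = 35 — off by 7.00.

M = (0.00, 0.00) ✓; M.y = 0.00, S.y = 0.00 ✓; |MS| = 16.40 ✓; ∠(TS, SM) = 90.00° ✓; |TS| = 9.100 ✓; bearing(T→F) − bearing(T→S) = 124.0° ✓; |TF| = 9.100 ✓; ∠(TF, FU) = 90.00° ✓; |FU| = 42.00 ✗.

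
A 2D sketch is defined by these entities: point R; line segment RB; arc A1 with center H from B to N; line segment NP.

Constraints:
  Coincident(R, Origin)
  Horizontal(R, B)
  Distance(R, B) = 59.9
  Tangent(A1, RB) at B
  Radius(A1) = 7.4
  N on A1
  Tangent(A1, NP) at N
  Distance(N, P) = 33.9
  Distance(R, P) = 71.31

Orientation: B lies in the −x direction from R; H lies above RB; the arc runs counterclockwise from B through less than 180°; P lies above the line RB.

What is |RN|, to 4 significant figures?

53.26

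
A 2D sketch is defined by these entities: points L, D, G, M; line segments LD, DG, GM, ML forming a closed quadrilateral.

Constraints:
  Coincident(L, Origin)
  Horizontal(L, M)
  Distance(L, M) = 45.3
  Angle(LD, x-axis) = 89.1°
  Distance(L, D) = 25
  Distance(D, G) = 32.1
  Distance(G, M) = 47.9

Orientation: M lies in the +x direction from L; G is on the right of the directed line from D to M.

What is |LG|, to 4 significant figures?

7.311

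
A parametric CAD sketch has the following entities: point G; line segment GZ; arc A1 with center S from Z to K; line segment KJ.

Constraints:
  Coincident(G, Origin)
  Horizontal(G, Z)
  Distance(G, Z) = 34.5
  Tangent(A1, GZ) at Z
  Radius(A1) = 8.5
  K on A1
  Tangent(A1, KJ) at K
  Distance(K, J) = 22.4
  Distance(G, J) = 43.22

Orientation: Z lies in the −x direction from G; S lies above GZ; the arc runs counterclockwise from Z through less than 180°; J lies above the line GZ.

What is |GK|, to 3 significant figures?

27.8

G is at the origin; GZ is horizontal with |GZ| = 34.5 and Z on the −x side, so Z = (-34.5, 0.00). The tangent condition forces SZ to be normal to GZ, so S = Z + (0, 8.5) = (-34.5, 8.50). Since SK ⟂ KJ (tangency), |SJ| = √(8.5² + 22.4²) = 24.0 regardless of where K sits on A1. So J lies on both circle(G, 43.22) and circle(S, 24.0); the above-GZ intersection is J = (-29.2, 31.9). K is the foot of the tangent from J: K = (-26.1, 9.68).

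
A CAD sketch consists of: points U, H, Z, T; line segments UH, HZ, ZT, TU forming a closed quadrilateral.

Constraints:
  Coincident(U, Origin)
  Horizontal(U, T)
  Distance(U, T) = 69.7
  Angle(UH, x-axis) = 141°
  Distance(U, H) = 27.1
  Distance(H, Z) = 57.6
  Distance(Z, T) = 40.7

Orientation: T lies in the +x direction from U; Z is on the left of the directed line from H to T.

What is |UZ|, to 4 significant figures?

42.98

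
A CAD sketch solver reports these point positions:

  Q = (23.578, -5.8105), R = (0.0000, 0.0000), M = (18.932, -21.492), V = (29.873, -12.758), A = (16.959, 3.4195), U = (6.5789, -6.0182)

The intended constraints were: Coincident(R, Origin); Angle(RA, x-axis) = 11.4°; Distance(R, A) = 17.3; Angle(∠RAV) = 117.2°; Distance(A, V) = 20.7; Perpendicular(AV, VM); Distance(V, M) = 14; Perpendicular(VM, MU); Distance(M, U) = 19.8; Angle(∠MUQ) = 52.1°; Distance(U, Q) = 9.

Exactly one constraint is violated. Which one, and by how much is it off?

Distance(U, Q) = 9 — off by 8.00.

R = (0.00, 0.00) ✓; RA at 11.40° ✓; |RA| = 17.30 ✓; ∠RAV = 117.2° ✓; |AV| = 20.70 ✓; ∠(AV, VM) = 90.00° ✓; |VM| = 14.00 ✓; ∠(VM, MU) = 90.00° ✓; |MU| = 19.80 ✓; ∠MUQ = 52.10° ✓; |UQ| = 17.00 ✗.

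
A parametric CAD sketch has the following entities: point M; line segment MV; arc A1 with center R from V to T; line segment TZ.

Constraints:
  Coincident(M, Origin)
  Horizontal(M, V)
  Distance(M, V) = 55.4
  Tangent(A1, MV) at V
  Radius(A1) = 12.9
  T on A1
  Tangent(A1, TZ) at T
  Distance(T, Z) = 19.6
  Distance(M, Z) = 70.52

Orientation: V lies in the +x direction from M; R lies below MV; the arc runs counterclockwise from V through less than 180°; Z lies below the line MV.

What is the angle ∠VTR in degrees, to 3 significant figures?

21.7°

M is at the origin; MV is horizontal with |MV| = 55.4 and V on the +x side, so V = (55.4, 0.00). Tangency of A1 to MV means the radius RV is perpendicular to MV, so R = V + (0, -12.9) = (55.4, -12.9). Since RT ⟂ TZ (tangency), |RZ| = √(12.9² + 19.6²) = 23.5 regardless of where T sits on A1. So Z lies on both circle(M, 70.52) and circle(R, 23.5); the below-MV intersection is Z = (60.8, -35.7). T is the foot of the tangent from Z: T = (46.5, -22.3).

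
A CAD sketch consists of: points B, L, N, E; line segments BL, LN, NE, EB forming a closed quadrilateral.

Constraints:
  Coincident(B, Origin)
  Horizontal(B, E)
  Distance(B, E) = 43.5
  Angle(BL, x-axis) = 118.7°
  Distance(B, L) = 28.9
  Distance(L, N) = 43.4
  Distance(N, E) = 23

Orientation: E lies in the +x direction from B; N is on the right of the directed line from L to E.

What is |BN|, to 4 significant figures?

20.56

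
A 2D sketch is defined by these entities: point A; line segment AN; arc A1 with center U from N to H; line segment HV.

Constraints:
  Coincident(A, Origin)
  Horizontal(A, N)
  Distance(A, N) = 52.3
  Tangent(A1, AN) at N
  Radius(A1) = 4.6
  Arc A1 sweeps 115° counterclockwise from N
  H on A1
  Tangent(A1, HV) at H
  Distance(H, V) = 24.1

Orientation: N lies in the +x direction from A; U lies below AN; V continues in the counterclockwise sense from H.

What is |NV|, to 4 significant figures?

29.02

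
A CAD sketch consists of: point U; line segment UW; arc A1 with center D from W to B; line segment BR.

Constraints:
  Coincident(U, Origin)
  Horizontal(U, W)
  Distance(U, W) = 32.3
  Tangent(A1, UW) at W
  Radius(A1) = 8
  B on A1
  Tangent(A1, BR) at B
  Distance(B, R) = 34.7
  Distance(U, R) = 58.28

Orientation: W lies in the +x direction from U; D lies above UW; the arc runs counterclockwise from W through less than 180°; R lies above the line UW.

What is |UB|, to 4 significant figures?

41.12

U is at the origin; U and W share the same y with |UW| = 32.3 and W on the +x side, so W = (32.30, 0.000). Since A1 is tangent to UW there, DW ⟂ UW, so D = W + (0, 8) = (32.30, 8.000). Since DB ⟂ BR (tangency), |DR| = √(8.0² + 34.7²) = 35.61 regardless of where B sits on A1. So R lies on both circle(U, 58.28) and circle(D, 35.61); the above-UW intersection is R = (39.47, 42.88). B is the foot of the tangent from R: B = (40.30, 8.191).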